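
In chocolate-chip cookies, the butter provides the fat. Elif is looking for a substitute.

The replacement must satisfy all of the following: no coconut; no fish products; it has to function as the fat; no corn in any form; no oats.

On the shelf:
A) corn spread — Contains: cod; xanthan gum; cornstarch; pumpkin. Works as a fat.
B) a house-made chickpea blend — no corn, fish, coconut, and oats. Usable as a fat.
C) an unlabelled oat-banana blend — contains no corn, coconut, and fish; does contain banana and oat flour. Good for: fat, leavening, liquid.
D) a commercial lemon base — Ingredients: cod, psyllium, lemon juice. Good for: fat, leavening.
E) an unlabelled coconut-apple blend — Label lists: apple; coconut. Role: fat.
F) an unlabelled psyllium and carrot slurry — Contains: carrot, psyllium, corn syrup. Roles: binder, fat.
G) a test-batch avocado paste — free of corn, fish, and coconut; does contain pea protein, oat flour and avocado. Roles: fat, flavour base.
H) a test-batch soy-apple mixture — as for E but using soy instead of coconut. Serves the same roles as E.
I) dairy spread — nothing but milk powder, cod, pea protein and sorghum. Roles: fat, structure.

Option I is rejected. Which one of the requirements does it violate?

fish-free

usable as a fat: satisfied
corn-free: satisfied
oat-free: satisfied
fish-free: has cod — fails
coconut-free: satisfied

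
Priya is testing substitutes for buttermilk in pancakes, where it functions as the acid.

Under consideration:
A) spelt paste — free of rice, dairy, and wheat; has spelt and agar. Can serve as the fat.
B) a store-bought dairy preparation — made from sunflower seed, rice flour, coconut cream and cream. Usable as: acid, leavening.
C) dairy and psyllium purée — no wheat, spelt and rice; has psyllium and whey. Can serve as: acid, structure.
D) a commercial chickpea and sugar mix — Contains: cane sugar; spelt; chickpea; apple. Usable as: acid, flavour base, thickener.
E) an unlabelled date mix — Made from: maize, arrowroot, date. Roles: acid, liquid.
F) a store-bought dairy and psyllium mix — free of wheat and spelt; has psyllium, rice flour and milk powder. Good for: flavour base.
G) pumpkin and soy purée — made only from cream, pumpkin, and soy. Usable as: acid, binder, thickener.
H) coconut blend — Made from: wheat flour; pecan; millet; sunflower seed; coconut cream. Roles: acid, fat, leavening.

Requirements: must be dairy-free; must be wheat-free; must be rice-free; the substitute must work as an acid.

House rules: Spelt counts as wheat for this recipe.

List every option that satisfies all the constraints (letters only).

A: not usable as an acid; has spelt, so not wheat-free — out
B: has rice flour, so not rice-free; has cream, so not dairy-free — out
C: has whey, so not dairy-free — reject
D: has spelt, so not wheat-free — reject
E: nothing on the exclusion list — OK
F: not usable as an acid; has rice flour, so not rice-free (and 1 more) — reject
G: has cream, so not dairy-free — reject
H: has wheat flour, so not wheat-free — reject

E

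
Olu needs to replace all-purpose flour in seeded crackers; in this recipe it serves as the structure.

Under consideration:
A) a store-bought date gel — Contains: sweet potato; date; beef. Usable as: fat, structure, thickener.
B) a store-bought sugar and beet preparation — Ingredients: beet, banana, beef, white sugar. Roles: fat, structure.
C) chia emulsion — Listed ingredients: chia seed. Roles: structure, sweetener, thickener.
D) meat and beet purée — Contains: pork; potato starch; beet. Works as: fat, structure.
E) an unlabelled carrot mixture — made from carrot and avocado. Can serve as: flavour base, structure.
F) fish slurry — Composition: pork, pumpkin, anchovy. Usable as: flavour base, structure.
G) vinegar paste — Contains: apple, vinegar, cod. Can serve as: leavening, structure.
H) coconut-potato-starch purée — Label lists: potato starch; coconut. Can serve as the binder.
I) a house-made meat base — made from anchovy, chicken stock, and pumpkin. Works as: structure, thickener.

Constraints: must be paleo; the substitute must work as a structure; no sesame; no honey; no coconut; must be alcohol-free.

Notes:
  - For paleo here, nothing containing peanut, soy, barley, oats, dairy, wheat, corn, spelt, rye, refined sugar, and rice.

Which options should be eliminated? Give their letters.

A: works as a structure, no coconut, no sesame — keep
B: has white sugar, so not paleo — reject
C: only chia seed; none excluded — keep
D: only pork, potato starch and beet; none excluded — valid
E: only avocado and carrot; none excluded — valid
F: only anchovy, pork, and pumpkin; none excluded — OK
G: works as a structure, paleo, no sesame — OK
H: not usable as a structure; has coconut, so not coconut-free — reject
I: only anchovy, chicken stock and pumpkin; none excluded — valid

B, H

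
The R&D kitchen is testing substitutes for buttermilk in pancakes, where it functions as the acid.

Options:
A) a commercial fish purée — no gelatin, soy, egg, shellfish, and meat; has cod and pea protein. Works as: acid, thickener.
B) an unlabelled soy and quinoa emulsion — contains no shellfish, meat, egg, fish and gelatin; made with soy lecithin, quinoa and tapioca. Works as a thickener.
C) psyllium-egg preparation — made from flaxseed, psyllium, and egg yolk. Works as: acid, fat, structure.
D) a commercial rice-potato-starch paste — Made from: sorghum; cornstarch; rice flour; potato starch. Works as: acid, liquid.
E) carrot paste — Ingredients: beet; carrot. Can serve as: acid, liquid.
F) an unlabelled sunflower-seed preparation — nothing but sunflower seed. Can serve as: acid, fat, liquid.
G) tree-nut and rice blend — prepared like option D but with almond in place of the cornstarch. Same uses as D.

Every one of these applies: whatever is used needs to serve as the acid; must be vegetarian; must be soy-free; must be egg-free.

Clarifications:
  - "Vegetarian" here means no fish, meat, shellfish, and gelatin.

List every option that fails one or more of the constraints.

A, B, C

A: has cod, so not vegetarian — reject
B: not usable as an acid; has soy lecithin, so not soy-free — no
C: has egg yolk, so not egg-free — no
D: works as an acid, no soy, no egg — valid
E: no egg, vegetarian — keep
F: nothing on the exclusion list — valid
G: rice flour and almond etc. — none of it excluded — keep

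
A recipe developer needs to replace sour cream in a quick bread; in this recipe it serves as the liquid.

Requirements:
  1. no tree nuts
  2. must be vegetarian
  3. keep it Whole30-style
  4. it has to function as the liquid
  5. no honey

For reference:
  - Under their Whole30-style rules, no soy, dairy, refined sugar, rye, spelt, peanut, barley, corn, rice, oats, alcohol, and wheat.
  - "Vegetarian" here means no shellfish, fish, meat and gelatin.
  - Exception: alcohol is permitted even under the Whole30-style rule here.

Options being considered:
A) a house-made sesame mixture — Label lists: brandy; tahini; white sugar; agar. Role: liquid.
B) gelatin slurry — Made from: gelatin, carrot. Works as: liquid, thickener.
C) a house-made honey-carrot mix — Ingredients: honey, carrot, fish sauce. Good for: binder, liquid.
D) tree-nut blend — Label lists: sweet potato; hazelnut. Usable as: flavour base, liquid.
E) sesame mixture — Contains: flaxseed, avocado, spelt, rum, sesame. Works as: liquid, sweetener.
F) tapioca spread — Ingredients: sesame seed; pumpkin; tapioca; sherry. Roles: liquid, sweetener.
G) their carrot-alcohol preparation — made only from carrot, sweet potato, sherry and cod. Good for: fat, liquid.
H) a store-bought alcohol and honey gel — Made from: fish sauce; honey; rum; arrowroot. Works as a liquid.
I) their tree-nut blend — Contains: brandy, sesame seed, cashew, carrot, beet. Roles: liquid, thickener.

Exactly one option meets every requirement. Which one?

F

A: has white sugar, so not Whole30-style — no
B: has gelatin, so not vegetarian — out
C: has fish sauce, so not vegetarian; has honey, so not honey-free — reject
D: has hazelnut, so not tree-nut-free — reject
E: has spelt, so not Whole30-style — out
F: alcohol is permitted under the Whole30-style carve-out; nothing else excluded — valid
G: has cod, so not vegetarian — out
H: has fish sauce, so not vegetarian; has honey, so not honey-free — reject
I: has cashew, so not tree-nut-free — reject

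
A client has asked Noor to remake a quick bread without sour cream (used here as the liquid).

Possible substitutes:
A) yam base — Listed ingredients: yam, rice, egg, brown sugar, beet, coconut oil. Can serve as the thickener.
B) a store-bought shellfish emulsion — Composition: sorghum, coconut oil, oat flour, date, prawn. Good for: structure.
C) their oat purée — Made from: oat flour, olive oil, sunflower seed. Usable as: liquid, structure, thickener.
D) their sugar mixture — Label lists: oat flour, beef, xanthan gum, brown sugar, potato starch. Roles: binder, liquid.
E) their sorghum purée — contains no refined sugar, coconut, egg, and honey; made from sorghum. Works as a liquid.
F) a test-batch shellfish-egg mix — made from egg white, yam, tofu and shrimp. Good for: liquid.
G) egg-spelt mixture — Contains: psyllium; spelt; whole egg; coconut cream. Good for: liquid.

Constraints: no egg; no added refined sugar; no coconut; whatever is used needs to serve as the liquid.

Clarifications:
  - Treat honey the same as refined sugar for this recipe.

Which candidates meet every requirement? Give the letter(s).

A: not usable as a liquid; has egg, so not egg-free (and 2 more) — reject
B: not usable as a liquid; has coconut oil, so not coconut-free — no
C: no egg, no coconut — keep
D: has brown sugar, so not no-added-sugar — reject
E: no coconut, no-added-sugar — keep
F: has egg white, so not egg-free — reject
G: has whole egg, so not egg-free; has coconut cream, so not coconut-free — out

C, E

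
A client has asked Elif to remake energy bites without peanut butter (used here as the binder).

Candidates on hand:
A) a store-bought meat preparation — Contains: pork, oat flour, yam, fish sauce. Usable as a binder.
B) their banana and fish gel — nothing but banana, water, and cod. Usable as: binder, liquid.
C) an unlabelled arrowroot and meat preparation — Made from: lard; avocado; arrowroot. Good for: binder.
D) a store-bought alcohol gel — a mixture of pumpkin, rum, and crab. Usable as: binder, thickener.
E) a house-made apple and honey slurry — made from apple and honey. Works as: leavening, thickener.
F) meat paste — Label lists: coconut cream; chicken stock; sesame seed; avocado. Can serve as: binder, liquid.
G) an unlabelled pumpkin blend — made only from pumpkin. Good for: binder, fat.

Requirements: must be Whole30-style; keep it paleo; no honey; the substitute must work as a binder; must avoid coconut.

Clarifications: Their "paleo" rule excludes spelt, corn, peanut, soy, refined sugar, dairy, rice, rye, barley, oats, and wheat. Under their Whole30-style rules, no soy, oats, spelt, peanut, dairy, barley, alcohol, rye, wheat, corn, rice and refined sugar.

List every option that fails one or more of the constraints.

A, D, E, F

A: has oat flour, so not paleo; has oat flour, so not Whole30-style — reject
B: no coconut, no honey — keep
C: only lard, avocado, and arrowroot; none excluded — keep
D: has rum, so not Whole30-style — out
E: not usable as a binder; has honey, so not honey-free — out
F: has coconut cream, so not coconut-free — out
G: works as a binder, Whole30-style, no coconut — keep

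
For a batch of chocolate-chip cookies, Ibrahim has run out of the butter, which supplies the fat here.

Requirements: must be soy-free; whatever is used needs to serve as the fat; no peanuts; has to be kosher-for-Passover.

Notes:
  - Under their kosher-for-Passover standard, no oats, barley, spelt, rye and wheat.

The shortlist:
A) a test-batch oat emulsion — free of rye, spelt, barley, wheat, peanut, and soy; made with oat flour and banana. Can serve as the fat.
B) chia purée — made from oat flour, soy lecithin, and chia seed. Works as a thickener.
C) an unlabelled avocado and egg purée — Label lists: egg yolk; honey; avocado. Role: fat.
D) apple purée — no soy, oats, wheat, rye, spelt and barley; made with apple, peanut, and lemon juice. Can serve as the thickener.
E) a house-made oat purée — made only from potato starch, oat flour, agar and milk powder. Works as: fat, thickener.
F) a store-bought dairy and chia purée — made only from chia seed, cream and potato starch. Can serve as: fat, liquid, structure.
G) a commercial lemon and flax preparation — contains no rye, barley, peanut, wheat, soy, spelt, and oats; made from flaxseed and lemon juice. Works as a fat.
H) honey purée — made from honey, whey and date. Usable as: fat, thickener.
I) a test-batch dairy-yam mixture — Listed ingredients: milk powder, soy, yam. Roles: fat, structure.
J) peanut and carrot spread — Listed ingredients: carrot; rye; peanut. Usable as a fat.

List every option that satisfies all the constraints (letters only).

A: has oat flour, so not kosher-for-Passover — no
B: not usable as a fat; has oat flour, so not kosher-for-Passover (and 1 more) — out
C: only egg yolk, honey, and avocado; none excluded — valid
D: not usable as a fat; has peanut, so not peanut-free — reject
E: has oat flour, so not kosher-for-Passover — reject
F: works as a fat, no soy, kosher-for-Passover — valid
G: works as a fat, no soy, no peanut — valid
H: all constraints satisfied — keep
I: has soy, so not soy-free — no
J: has rye, so not kosher-for-Passover; has peanut, so not peanut-free — out

C, F, G, H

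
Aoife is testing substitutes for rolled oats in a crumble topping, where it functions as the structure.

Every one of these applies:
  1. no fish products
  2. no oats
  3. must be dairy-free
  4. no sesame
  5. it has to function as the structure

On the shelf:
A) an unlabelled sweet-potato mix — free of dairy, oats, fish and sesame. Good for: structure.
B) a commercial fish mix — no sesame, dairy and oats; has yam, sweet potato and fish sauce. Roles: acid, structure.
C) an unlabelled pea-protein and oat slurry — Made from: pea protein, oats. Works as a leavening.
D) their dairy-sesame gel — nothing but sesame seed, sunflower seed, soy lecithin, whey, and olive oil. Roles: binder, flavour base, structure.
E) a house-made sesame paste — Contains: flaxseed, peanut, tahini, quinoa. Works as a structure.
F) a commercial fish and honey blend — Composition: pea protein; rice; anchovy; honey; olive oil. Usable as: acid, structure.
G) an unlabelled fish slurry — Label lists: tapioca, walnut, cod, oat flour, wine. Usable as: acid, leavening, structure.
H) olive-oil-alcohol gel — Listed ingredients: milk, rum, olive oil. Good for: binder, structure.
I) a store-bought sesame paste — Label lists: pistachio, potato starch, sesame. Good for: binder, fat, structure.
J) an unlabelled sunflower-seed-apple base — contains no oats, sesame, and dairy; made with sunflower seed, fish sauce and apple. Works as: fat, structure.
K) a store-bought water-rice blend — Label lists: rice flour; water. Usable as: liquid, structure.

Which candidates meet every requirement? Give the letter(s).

A: all constraints satisfied — valid
B: has fish sauce, so not fish-free — reject
C: not usable as a structure; has oats, so not oat-free — reject
D: has whey, so not dairy-free; has sesame seed, so not sesame-free — reject
E: has tahini, so not sesame-free — out
F: has anchovy, so not fish-free — out
G: has cod, so not fish-free; has oat flour, so not oat-free — reject
H: has milk, so not dairy-free — reject
I: has sesame, so not sesame-free — no
J: has fish sauce, so not fish-free — no
K: no fish, no sesame — keep

A, K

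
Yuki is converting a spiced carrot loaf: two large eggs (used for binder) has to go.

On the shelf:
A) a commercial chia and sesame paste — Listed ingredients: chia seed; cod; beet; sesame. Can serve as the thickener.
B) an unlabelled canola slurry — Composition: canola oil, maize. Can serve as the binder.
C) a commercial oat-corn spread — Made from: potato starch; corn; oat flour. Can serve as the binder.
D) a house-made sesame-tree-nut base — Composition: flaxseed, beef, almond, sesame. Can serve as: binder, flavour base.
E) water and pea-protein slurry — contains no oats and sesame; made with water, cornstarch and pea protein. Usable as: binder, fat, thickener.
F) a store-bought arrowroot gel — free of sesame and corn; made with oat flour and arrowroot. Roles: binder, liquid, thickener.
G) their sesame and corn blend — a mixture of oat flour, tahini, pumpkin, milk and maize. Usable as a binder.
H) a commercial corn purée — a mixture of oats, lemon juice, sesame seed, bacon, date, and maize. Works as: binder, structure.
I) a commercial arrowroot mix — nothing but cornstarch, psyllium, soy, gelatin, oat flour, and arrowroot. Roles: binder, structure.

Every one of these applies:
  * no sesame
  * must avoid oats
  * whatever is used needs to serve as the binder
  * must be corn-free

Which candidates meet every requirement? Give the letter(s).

none

A: not usable as a binder; has sesame, so not sesame-free — out
B: has maize, so not corn-free — out
C: has corn, so not corn-free; has oat flour, so not oat-free — no
D: has sesame, so not sesame-free — reject
E: has cornstarch, so not corn-free — no
F: has oat flour, so not oat-free — no
G: has tahini, so not sesame-free; has maize, so not corn-free (and 1 more) — out
H: has sesame seed, so not sesame-free; has maize, so not corn-free (and 1 more) — out
I: has cornstarch, so not corn-free; has oat flour, so not oat-free — no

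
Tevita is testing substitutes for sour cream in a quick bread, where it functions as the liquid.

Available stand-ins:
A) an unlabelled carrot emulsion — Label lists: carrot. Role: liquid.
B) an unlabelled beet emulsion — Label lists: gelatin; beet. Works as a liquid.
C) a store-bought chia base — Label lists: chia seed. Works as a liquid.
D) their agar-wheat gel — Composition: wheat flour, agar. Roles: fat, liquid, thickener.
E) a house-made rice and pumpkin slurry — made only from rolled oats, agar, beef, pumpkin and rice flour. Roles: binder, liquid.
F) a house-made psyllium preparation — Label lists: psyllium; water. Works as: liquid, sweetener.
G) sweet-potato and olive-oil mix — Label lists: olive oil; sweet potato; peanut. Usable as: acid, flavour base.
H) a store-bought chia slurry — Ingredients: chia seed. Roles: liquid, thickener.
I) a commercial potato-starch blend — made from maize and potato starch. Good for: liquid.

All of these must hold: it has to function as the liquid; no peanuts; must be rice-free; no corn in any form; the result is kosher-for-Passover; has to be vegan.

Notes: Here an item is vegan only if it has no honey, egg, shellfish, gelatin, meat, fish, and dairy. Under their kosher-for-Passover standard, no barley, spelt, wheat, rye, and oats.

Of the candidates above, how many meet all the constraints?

A: every rule checks out — valid
B: has gelatin, so not vegan — reject
C: every rule checks out — valid
D: has wheat flour, so not kosher-for-Passover — reject
E: has beef, so not vegan; has rolled oats, so not kosher-for-Passover (and 1 more) — out
F: only water and psyllium; none excluded — keep
G: not usable as a liquid; has peanut, so not peanut-free — out
H: all constraints satisfied — valid
I: has maize, so not corn-free — out

4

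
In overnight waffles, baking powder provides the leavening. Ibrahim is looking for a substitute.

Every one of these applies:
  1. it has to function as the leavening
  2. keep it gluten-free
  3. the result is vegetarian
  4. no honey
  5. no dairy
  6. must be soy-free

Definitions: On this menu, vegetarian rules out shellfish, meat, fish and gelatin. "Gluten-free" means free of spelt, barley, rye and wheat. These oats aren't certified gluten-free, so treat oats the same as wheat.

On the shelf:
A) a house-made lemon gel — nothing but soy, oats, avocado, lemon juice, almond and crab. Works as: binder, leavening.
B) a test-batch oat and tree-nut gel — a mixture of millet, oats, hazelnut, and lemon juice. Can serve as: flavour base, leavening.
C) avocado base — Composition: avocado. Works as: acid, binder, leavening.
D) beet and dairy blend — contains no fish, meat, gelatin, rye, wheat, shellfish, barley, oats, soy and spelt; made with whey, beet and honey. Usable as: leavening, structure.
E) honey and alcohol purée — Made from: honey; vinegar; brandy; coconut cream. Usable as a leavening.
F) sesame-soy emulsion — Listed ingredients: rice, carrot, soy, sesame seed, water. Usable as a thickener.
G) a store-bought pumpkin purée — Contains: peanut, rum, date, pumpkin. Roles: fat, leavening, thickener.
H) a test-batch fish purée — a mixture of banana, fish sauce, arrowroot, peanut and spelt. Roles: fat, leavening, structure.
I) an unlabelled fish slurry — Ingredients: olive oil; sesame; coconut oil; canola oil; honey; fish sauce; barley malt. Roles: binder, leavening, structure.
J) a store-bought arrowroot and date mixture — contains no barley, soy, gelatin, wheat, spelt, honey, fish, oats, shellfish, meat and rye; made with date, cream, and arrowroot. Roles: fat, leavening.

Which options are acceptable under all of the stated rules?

C, G

A: has crab, so not vegetarian; has oats, so not gluten-free (and 1 more) — no
B: has oats, so not gluten-free — reject
C: gluten-free, vegetarian — valid
D: has whey, so not dairy-free; has honey, so not honey-free — out
E: has honey, so not honey-free — out
F: not usable as a leavening; has soy, so not soy-free — no
G: rum and peanut etc. — none of it excluded — valid
H: has fish sauce, so not vegetarian; has spelt, so not gluten-free — out
I: has fish sauce, so not vegetarian; has barley malt, so not gluten-free (and 1 more) — reject
J: has cream, so not dairy-free — out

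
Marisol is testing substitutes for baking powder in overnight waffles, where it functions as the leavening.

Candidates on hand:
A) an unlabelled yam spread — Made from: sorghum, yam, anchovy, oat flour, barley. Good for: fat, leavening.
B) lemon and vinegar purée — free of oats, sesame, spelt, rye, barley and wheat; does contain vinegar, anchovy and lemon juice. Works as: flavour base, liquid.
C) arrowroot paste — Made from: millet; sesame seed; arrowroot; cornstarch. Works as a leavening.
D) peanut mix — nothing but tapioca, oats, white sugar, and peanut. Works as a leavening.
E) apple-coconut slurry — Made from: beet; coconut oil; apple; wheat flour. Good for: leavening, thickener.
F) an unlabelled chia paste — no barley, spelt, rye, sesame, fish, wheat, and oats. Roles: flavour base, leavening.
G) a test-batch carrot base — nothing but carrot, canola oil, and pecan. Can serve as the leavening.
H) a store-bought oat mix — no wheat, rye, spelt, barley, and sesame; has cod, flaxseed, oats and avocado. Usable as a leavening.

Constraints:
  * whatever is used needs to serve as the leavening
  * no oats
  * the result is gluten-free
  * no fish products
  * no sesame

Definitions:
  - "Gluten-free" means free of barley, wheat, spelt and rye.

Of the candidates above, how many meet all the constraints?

A: has barley, so not gluten-free; has anchovy, so not fish-free (and 1 more) — out
B: not usable as a leavening; has anchovy, so not fish-free — no
C: has sesame seed, so not sesame-free — out
D: has oats, so not oat-free — out
E: has wheat flour, so not gluten-free — reject
F: works as a leavening, no sesame, gluten-free — keep
G: works as a leavening, no sesame, no oats — valid
H: has cod, so not fish-free; has oats, so not oat-free — out

2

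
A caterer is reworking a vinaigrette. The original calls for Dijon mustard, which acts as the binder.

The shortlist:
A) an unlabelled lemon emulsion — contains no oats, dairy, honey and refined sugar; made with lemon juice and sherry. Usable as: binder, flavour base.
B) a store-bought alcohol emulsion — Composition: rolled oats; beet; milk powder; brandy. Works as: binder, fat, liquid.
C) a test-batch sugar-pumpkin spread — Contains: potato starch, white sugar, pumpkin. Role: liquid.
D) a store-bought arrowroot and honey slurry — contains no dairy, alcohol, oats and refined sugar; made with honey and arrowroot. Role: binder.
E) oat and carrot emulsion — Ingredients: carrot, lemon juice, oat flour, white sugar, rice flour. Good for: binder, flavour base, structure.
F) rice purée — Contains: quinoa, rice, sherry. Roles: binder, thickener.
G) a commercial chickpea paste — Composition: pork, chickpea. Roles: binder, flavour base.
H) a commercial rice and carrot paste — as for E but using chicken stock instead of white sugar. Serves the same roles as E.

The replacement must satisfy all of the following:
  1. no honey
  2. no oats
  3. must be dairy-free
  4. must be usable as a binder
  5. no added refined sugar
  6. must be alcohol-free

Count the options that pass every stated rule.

1

A: has sherry, so not alcohol-free — out
B: has brandy, so not alcohol-free; has milk powder, so not dairy-free (and 1 more) — no
C: not usable as a binder; has white sugar, so not no-added-sugar — no
D: has honey, so not honey-free — out
E: has white sugar, so not no-added-sugar; has oat flour, so not oat-free — out
F: has sherry, so not alcohol-free — out
G: works as a binder, no dairy, no refined sugar — valid
H: has oat flour, so not oat-free — out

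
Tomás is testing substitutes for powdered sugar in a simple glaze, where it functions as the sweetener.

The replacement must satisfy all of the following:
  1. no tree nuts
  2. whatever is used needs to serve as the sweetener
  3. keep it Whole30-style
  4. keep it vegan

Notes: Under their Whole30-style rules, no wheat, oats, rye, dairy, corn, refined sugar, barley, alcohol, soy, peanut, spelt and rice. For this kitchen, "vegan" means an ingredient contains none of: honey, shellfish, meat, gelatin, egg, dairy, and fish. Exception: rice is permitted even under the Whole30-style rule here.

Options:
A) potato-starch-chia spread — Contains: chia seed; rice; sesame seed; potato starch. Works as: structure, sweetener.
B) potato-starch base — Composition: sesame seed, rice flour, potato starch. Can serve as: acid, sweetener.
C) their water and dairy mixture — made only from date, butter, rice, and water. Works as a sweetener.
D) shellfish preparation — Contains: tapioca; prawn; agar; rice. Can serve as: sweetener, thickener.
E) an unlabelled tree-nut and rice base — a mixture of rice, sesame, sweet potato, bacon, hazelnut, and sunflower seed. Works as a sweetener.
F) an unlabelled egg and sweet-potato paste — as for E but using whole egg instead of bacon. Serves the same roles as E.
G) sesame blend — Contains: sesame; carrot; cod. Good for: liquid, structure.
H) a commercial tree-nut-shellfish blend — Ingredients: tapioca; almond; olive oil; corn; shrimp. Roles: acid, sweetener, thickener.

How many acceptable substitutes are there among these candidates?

2

A: rice is permitted under the Whole30-style carve-out; nothing else excluded — OK
B: rice is permitted under the Whole30-style carve-out; nothing else excluded — OK
C: has butter, so not Whole30-style; has butter, so not vegan — reject
D: has prawn, so not vegan — out
E: has bacon, so not vegan; has hazelnut, so not tree-nut-free — reject
F: has whole egg, so not vegan; has hazelnut, so not tree-nut-free — no
G: not usable as a sweetener; has cod, so not vegan — reject
H: has corn, so not Whole30-style; has shrimp, so not vegan (and 1 more) — no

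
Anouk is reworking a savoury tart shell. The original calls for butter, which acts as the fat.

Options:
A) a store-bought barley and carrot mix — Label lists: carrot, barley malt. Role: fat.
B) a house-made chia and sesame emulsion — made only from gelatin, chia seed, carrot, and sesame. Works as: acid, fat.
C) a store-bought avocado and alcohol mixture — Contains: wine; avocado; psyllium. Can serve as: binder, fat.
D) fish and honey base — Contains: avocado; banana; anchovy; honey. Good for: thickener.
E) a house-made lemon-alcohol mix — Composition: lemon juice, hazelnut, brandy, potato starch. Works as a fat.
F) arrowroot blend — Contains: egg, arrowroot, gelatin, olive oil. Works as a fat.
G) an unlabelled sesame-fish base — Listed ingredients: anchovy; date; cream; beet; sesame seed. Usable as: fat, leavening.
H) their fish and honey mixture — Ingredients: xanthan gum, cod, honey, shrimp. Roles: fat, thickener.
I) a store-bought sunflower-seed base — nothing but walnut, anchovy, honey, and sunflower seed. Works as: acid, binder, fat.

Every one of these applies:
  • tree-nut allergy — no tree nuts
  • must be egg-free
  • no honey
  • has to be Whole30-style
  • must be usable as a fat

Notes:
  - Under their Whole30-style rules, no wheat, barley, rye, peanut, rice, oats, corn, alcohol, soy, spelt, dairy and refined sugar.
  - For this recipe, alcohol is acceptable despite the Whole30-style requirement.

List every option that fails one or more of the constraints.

A, D, E, F, G, H, I

A: has barley malt, so not Whole30-style — reject
B: no honey, no egg — valid
C: alcohol is permitted under the Whole30-style carve-out; nothing else excluded — keep
D: not usable as a fat; has honey, so not honey-free — out
E: has hazelnut, so not tree-nut-free — out
F: has egg, so not egg-free — reject
G: has cream, so not Whole30-style — out
H: has honey, so not honey-free — out
I: has honey, so not honey-free; has walnut, so not tree-nut-free — out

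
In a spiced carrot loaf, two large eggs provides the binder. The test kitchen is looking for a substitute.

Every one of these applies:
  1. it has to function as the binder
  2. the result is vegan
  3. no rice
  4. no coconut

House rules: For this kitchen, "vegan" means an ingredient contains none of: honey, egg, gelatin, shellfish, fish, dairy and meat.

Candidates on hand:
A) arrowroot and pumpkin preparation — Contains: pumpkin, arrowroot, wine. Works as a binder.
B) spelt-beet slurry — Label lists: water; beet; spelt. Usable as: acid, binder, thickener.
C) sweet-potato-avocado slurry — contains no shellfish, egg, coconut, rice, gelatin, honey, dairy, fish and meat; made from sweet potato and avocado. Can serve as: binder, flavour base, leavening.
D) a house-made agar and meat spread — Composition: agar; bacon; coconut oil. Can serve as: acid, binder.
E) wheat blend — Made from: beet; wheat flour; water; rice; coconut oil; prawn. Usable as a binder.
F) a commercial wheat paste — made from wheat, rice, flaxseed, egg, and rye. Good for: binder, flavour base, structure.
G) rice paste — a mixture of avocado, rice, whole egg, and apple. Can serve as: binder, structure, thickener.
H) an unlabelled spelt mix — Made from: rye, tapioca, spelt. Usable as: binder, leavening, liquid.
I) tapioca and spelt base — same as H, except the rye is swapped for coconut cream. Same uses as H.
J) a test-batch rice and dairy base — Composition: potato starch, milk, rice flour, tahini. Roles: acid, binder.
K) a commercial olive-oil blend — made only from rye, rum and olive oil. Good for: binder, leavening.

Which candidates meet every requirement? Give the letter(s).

A, B, C, H, K

A: every rule checks out — valid
B: all constraints satisfied — keep
C: no rice, vegan — OK
D: has bacon, so not vegan; has coconut oil, so not coconut-free — out
E: has prawn, so not vegan; has coconut oil, so not coconut-free (and 1 more) — reject
F: has egg, so not vegan; has rice, so not rice-free — out
G: has whole egg, so not vegan; has rice, so not rice-free — reject
H: works as a binder, no rice, vegan — valid
I: has coconut cream, so not coconut-free — reject
J: has milk, so not vegan; has rice flour, so not rice-free — out
K: only rum, rye, and olive oil; none excluded — keep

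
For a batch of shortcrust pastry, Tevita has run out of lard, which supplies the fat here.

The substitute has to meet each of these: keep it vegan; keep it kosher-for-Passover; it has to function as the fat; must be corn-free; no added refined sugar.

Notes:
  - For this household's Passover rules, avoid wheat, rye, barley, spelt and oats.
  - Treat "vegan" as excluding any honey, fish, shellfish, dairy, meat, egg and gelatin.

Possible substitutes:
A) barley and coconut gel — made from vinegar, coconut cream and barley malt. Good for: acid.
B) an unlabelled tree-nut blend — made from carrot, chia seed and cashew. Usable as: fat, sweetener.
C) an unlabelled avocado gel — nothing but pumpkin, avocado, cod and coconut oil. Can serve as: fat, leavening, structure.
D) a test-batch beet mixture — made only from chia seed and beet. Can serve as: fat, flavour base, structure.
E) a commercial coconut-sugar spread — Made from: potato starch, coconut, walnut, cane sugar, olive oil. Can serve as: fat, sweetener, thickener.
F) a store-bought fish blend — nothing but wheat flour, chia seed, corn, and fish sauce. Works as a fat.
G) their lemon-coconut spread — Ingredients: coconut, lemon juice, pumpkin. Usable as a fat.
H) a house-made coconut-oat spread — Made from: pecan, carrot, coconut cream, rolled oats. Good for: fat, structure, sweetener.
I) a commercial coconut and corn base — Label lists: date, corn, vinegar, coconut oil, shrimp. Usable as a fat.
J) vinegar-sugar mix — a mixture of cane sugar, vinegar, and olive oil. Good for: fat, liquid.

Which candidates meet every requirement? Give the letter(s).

B, D, G

A: not usable as a fat; has barley malt, so not kosher-for-Passover — out
B: works as a fat, kosher-for-Passover, no corn — keep
C: has cod, so not vegan — reject
D: works as a fat, no refined sugar, vegan — keep
E: has cane sugar, so not no-added-sugar — reject
F: has wheat flour, so not kosher-for-Passover; has fish sauce, so not vegan (and 1 more) — no
G: works as a fat, vegan, no refined sugar — keep
H: has rolled oats, so not kosher-for-Passover — out
I: has shrimp, so not vegan; has corn, so not corn-free — out
J: has cane sugar, so not no-added-sugar — no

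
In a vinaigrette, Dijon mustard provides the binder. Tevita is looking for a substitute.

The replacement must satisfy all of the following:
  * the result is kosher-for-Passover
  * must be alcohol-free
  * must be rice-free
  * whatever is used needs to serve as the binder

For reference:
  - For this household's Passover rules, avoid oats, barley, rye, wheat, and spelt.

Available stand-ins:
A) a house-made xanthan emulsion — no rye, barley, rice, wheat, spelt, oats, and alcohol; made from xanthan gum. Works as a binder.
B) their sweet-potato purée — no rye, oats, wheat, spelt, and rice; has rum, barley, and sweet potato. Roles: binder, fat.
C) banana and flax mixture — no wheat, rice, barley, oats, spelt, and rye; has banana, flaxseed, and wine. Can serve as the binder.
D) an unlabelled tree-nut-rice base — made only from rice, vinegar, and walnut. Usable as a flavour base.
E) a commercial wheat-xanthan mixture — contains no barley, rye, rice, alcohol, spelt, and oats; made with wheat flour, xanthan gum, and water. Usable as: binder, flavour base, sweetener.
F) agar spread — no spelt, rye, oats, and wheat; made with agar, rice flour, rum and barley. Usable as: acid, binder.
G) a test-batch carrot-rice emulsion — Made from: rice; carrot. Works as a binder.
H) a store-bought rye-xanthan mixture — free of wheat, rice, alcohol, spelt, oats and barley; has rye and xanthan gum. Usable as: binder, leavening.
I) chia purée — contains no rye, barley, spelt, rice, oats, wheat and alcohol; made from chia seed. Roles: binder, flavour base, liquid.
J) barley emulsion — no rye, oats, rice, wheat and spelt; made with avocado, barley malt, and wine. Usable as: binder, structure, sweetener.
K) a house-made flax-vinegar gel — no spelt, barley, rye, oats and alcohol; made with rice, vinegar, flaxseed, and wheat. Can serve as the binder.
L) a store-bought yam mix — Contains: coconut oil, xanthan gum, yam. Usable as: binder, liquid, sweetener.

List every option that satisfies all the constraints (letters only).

A, I, L

A: all constraints satisfied — valid
B: has barley, so not kosher-for-Passover; has rum, so not alcohol-free — out
C: has wine, so not alcohol-free — no
D: not usable as a binder; has rice, so not rice-free — reject
E: has wheat flour, so not kosher-for-Passover — reject
F: has barley, so not kosher-for-Passover; has rum, so not alcohol-free (and 1 more) — out
G: has rice, so not rice-free — no
H: has rye, so not kosher-for-Passover — no
I: kosher-for-Passover, no rice — OK
J: has barley malt, so not kosher-for-Passover; has wine, so not alcohol-free — no
K: has wheat, so not kosher-for-Passover; has rice, so not rice-free — reject
L: only coconut oil, xanthan gum and yam; none excluded — OK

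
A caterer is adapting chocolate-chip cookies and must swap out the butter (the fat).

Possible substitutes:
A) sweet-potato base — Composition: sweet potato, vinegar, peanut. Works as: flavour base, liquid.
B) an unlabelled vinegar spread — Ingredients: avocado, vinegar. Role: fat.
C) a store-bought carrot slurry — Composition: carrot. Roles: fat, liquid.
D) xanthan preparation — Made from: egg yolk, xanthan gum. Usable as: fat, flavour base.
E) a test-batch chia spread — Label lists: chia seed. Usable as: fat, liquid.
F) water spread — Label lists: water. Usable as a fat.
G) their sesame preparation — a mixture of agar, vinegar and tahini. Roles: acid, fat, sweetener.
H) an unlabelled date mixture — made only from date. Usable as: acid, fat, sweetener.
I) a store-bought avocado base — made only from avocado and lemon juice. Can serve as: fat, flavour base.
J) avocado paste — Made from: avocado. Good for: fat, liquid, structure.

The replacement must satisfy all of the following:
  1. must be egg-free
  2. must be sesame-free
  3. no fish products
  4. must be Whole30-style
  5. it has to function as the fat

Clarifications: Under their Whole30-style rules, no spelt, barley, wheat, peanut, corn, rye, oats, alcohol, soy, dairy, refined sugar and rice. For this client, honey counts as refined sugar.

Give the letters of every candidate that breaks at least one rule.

A, D, G

A: not usable as a fat; has peanut, so not Whole30-style — reject
B: nothing on the exclusion list — valid
C: only carrot; none excluded — OK
D: has egg yolk, so not egg-free — out
E: nothing on the exclusion list — valid
F: only water; none excluded — valid
G: has tahini, so not sesame-free — out
H: no sesame, Whole30-style — OK
I: every rule checks out — keep
J: every rule checks out — OK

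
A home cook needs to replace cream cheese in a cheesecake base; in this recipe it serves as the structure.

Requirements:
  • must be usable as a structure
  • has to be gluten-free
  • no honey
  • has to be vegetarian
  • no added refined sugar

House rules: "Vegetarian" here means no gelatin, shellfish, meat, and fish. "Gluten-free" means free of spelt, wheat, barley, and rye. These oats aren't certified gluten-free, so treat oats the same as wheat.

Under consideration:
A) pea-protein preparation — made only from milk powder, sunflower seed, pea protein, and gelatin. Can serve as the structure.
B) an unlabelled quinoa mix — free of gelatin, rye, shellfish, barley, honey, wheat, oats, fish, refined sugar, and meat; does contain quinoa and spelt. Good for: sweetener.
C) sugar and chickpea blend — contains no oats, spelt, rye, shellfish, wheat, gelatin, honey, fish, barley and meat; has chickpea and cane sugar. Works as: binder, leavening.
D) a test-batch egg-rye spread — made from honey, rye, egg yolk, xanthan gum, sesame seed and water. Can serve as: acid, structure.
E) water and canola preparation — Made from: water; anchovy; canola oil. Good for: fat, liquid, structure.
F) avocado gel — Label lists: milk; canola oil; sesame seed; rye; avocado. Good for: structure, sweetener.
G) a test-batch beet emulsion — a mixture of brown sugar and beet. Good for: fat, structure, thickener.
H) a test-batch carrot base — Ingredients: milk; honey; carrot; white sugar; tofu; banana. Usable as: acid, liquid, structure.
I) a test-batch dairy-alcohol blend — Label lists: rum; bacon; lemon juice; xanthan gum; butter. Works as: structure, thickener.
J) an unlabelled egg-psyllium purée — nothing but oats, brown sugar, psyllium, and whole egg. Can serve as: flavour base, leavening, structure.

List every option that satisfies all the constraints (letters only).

A: has gelatin, so not vegetarian — no
B: not usable as a structure; has spelt, so not gluten-free — reject
C: not usable as a structure; has cane sugar, so not no-added-sugar — no
D: has rye, so not gluten-free; has honey, so not honey-free — out
E: has anchovy, so not vegetarian — out
F: has rye, so not gluten-free — no
G: has brown sugar, so not no-added-sugar — out
H: has white sugar, so not no-added-sugar; has honey, so not honey-free — reject
I: has bacon, so not vegetarian — no
J: has oats, so not gluten-free; has brown sugar, so not no-added-sugar — reject

none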